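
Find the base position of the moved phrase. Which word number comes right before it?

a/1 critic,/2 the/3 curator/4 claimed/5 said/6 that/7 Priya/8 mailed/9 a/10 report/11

5

The displaced element is "a critic" (word 2).
It is linked across 1 clause boundary (Ø).
It functions as the subject of "said", so the gap sits immediately after word 5 ("claimed").
Base order: The curator claimed that a critic said that Priya mailed a report.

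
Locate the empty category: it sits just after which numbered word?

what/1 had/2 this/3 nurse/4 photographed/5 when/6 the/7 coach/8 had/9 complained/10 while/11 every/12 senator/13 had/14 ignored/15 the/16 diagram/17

5

The displaced element is "what" (word 1).
It functions as the direct object of "photographed", so the gap sits immediately after word 5 ("photographed").
Base order: This nurse had photographed what when the coach had complained while every senator had ignored the diagram.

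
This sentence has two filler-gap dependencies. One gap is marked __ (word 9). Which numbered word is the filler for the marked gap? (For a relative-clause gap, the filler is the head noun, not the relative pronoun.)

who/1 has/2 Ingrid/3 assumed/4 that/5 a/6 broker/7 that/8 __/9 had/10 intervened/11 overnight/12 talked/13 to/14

The marked gap is inside the relative clause, the subject of "intervened".
Its filler is the head noun "broker" (via "that"), at word 7.
(The other dependency links word 1 to a gap after word 14.)

7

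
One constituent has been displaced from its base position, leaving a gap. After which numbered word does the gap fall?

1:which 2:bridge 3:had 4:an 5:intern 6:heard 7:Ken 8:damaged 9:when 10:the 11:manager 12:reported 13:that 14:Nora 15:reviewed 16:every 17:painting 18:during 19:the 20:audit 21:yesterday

The displaced element is "which bridge" (word 2).
It is linked across 1 clause boundary (Ø).
It functions as the direct object of "damaged", so the gap sits immediately after word 8 ("damaged").
Base order: An intern had heard Ken damaged which bridge when the manager reported that Nora reviewed every painting during the audit yesterday.

8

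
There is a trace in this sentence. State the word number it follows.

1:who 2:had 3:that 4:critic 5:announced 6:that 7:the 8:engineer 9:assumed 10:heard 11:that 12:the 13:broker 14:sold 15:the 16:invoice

9

The displaced element is "who" (word 1).
It is linked across 2 clause boundaries (that → Ø).
It functions as the subject of "heard", so the gap sits immediately after word 9 ("assumed").
Base order: That critic had announced that the engineer assumed that who heard that the broker sold the invoice.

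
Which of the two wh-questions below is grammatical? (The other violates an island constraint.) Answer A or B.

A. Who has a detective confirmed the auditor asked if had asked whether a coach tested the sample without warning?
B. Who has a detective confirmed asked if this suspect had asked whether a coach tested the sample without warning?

B

In A, the wh-phrase is extracted from inside a wh-island (introduced by "if"), which blocks movement.
In B, the extraction path crosses only that-complement boundaries, which are transparent.
So B is grammatical.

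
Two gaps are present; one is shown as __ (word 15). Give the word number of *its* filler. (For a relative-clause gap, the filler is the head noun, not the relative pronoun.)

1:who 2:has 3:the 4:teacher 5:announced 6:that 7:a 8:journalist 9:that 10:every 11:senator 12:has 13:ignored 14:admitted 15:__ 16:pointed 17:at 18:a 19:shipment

The marked gap is the subject of "pointed".
Its filler is the fronted wh-phrase "who", at word 1.
(The other dependency links word 8 to a gap after word 13.)

1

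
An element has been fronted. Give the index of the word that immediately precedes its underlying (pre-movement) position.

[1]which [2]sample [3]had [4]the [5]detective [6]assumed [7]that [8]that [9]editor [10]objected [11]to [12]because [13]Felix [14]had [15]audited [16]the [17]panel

11

The displaced element is "which sample" (word 2).
It is linked across 1 clause boundary (that).
It functions as the object of the preposition "to" of "objected", so the gap sits immediately after word 11 ("to").
Base order: The detective had assumed that that editor objected to which sample because Felix had audited the panel.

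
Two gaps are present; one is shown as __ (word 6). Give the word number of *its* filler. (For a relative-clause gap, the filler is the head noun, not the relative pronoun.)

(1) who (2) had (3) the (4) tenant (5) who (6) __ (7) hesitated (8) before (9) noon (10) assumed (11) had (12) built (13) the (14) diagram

4

The marked gap is inside the relative clause, the subject of "hesitated".
Its filler is the head noun "tenant" (via "who"), at word 4.
(The other dependency links word 1 to a gap after word 10.)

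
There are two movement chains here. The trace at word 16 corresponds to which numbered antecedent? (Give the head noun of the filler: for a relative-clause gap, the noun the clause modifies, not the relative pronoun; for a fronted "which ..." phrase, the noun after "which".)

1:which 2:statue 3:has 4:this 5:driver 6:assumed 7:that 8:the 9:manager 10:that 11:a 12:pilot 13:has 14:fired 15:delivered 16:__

2

The marked gap is the direct object of "delivered".
Its filler is the fronted wh-phrase "which statue", at word 2.
(The other dependency links word 9 to a gap after word 14.)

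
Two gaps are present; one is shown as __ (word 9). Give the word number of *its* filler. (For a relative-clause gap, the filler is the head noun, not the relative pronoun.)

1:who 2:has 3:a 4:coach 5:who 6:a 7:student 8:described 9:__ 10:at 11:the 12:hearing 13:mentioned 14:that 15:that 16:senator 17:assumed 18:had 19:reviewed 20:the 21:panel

The marked gap is inside the relative clause, the direct object of "described".
Its filler is the head noun "coach" (via "who"), at word 4.
(The other dependency links word 1 to a gap after word 17.)

4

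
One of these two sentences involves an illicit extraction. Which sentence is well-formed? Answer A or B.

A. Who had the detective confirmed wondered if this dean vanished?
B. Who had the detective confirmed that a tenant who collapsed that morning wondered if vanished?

A

In B, the wh-phrase is extracted from inside a wh-island (introduced by "if"), which blocks movement.
In A, the extraction path crosses only that-complement boundaries, which are transparent.
So A is grammatical.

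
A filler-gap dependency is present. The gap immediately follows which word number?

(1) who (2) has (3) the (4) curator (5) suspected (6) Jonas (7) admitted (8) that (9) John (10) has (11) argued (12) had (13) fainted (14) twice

11

The displaced element is "who" (word 1).
It is linked across 3 clause boundaries (Ø → that → Ø).
It functions as the subject of "fainted", so the gap sits immediately after word 11 ("argued").
Base order: The curator has suspected Jonas admitted that John has argued that who had fainted twice.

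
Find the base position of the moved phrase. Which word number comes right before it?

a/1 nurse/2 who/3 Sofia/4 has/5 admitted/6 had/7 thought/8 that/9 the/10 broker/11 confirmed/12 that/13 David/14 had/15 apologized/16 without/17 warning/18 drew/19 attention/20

6

The displaced element is "a nurse" (word 2).
It is linked across 1 clause boundary (Ø).
It functions as the subject of "thought", so the gap sits immediately after word 6 ("admitted").
Base order: Sofia has admitted that a nurse had thought that the broker confirmed that David had apologized without warning.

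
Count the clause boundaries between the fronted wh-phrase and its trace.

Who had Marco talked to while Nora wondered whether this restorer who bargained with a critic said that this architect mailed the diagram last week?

"who" originates inside the matrix clause — no clause boundary is crossed.

0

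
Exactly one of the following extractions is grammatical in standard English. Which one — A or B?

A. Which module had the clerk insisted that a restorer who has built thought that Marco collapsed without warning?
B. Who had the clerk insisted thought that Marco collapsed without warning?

In A, the wh-phrase is extracted from inside a complex-NP island (relative clause) (introduced by "who"), which blocks movement.
In B, the extraction path crosses only that-complement boundaries, which are transparent.
So B is grammatical.

B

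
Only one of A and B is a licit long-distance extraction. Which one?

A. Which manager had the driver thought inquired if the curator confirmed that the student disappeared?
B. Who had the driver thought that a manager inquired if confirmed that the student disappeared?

In B, the wh-phrase is extracted from inside a wh-island (introduced by "if"), which blocks movement.
In A, the extraction path crosses only that-complement boundaries, which are transparent.
So A is grammatical.

A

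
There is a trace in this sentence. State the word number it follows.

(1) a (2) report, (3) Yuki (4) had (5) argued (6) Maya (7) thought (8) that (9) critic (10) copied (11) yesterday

The displaced element is "a report" (word 2).
It is linked across 2 clause boundaries (Ø → Ø).
It functions as the direct object of "copied", so the gap sits immediately after word 10 ("copied").
Base order: Yuki had argued Maya thought that critic copied a report yesterday.

10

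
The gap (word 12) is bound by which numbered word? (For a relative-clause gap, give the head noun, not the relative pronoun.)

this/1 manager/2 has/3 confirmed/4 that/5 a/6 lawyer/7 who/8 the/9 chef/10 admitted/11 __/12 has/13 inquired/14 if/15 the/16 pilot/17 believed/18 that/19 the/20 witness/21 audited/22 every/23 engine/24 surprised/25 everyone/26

The gap at 12 is the subject of "inquired", inside a relative clause.
The relative pronoun is "who" (word 8); it is bound by the head noun immediately before it.
Its filler is the head noun "lawyer", at word 7.

7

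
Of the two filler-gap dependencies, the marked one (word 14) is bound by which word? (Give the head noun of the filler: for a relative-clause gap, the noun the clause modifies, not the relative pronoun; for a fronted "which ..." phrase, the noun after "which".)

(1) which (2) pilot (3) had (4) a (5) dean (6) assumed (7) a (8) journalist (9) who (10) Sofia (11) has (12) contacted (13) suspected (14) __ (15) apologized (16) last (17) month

The marked gap is the subject of "apologized".
Its filler is the fronted wh-phrase "which pilot", at word 2.
(The other dependency links word 8 to a gap after word 12.)

2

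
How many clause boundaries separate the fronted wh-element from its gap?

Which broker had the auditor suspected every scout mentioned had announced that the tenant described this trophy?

2

"which broker" is extracted from the subject of "announced".
Boundaries crossed, outermost first: [Ø], [Ø] — 2 in total.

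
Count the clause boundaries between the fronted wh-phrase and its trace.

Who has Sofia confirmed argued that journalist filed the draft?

"who" is extracted from the subject of "argued".
Boundaries crossed, outermost first: [Ø] — 1 in total.

1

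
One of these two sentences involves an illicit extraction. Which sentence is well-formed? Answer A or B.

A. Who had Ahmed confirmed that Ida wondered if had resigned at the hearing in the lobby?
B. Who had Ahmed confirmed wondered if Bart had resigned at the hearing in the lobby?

B

In A, the wh-phrase is extracted from inside a wh-island (introduced by "if"), which blocks movement.
In B, the extraction path crosses only that-complement boundaries, which are transparent.
So B is grammatical.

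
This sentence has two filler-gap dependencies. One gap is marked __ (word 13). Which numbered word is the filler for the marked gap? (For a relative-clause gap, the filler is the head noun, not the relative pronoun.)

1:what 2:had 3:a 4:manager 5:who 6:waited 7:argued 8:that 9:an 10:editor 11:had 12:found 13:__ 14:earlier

The marked gap is the direct object of "found".
Its filler is the fronted wh-phrase "what", at word 1.
(The other dependency links word 4 to a gap after word 5.)

1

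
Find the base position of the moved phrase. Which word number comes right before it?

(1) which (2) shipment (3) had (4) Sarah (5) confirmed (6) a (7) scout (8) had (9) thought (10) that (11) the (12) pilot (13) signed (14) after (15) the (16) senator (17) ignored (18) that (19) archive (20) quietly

13

The displaced element is "which shipment" (word 2).
It is linked across 2 clause boundaries (Ø → that).
It functions as the direct object of "signed", so the gap sits immediately after word 13 ("signed").
Base order: Sarah had confirmed a scout had thought that the pilot signed which shipment after the senator ignored that archive quietly.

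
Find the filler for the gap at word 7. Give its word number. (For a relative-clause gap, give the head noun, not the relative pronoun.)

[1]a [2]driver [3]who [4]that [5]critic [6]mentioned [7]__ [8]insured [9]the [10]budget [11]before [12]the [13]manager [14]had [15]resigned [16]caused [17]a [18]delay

The gap at 7 is the subject of "insured", inside a relative clause.
The relative pronoun is "who" (word 3); it is bound by the head noun immediately before it.
Its filler is the head noun "driver", at word 2.

2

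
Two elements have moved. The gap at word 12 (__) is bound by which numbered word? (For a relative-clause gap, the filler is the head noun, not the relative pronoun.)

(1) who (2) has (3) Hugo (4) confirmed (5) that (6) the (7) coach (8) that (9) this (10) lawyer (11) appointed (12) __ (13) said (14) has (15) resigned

The marked gap is inside the relative clause, the direct object of "appointed".
Its filler is the head noun "coach" (via "that"), at word 7.
(The other dependency links word 1 to a gap after word 13.)

7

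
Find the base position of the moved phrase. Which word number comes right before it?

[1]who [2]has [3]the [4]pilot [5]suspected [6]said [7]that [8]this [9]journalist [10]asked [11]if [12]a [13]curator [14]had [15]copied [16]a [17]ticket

The displaced element is "who" (word 1).
It is linked across 1 clause boundary (Ø).
It functions as the subject of "said", so the gap sits immediately after word 5 ("suspected").
Base order: The pilot has suspected who said that this journalist asked if a curator had copied a ticket.

5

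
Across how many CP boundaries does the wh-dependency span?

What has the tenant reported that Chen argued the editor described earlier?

2

"what" is extracted from the object of "described".
Boundaries crossed, outermost first: [that], [Ø] — 2 in total.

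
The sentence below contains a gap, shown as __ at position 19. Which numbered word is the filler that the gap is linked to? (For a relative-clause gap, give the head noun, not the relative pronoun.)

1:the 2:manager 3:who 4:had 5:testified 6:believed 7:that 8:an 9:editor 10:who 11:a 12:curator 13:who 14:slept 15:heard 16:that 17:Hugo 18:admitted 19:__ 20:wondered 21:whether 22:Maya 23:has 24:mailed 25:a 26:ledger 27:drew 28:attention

9

The gap at 19 is the subject of "wondered", inside a relative clause.
The relative pronoun is "who" (word 10); it is bound by the head noun immediately before it.
Its filler is the head noun "editor", at word 9.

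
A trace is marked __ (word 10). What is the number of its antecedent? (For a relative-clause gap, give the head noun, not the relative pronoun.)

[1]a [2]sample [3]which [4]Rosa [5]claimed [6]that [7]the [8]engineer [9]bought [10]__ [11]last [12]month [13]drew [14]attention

The gap at 10 is the object of "bought", inside a relative clause.
The relative pronoun is "which" (word 3); it is bound by the head noun immediately before it.
Its filler is the head noun "sample", at word 2.

2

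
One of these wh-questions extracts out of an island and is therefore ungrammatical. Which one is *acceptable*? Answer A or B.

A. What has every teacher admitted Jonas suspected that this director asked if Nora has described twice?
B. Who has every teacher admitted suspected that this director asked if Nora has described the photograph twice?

In A, the wh-phrase is extracted from inside a wh-island (introduced by "if"), which blocks movement.
In B, the extraction path crosses only that-complement boundaries, which are transparent.
So B is grammatical.

B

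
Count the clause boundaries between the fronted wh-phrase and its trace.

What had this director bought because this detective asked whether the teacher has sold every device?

0

"what" originates inside the matrix clause — no clause boundary is crossed.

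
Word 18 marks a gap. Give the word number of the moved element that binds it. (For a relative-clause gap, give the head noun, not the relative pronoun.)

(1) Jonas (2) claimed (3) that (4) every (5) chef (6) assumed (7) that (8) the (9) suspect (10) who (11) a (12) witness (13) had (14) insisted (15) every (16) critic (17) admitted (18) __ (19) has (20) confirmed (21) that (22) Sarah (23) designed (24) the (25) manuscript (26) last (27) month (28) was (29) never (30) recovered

9

The gap at 18 is the subject of "confirmed", inside a relative clause.
The relative pronoun is "who" (word 10); it is bound by the head noun immediately before it.
Its filler is the head noun "suspect", at word 9.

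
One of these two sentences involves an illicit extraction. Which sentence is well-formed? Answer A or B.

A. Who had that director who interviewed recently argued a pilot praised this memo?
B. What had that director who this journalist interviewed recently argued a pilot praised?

B

In A, the wh-phrase is extracted from inside a complex-NP island (relative clause) (introduced by "who"), which blocks movement.
In B, the extraction path crosses only that-complement boundaries, which are transparent.
So B is grammatical.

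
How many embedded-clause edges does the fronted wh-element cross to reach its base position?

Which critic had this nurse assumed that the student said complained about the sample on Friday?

"which critic" is extracted from the subject of "complained".
Boundaries crossed, outermost first: [that], [Ø] — 2 in total.

2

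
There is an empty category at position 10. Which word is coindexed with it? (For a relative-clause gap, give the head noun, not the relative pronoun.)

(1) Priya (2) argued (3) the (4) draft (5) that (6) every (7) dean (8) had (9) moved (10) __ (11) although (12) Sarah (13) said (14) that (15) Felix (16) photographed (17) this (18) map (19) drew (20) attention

4

The gap at 10 is the object of "moved", inside a relative clause.
The relative pronoun is "that" (word 5); it is bound by the head noun immediately before it.
Its filler is the head noun "draft", at word 4.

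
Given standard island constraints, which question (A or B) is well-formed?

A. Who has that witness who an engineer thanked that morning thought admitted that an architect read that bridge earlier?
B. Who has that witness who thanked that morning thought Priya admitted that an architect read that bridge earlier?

A

In B, the wh-phrase is extracted from inside a complex-NP island (relative clause) (introduced by "who"), which blocks movement.
In A, the extraction path crosses only that-complement boundaries, which are transparent.
So A is grammatical.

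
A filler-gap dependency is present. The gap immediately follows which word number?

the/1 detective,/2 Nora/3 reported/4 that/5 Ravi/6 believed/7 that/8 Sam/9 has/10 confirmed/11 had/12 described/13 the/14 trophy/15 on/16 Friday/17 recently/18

11

The displaced element is "the detective" (word 2).
It is linked across 3 clause boundaries (that → that → Ø).
It functions as the subject of "described", so the gap sits immediately after word 11 ("confirmed").
Base order: Nora reported that Ravi believed that Sam has confirmed that the detective had described the trophy on Friday recently.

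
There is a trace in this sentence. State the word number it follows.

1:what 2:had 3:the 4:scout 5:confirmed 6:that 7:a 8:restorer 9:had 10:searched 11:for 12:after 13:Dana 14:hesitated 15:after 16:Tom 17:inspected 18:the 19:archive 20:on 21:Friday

11

The displaced element is "what" (word 1).
It is linked across 1 clause boundary (that).
It functions as the object of the preposition "for" of "searched", so the gap sits immediately after word 11 ("for").
Base order: The scout had confirmed that a restorer had searched for what after Dana hesitated after Tom inspected the archive on Friday.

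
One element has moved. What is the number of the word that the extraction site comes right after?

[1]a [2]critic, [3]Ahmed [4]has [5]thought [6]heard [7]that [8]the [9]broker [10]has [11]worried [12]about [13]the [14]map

5

The displaced element is "a critic" (word 2).
It is linked across 1 clause boundary (Ø).
It functions as the subject of "heard", so the gap sits immediately after word 5 ("thought").
Base order: Ahmed has thought that a critic heard that the broker has worried about the map.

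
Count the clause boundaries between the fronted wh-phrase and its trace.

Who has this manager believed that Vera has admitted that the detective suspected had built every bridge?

3

"who" is extracted from the subject of "built".
Boundaries crossed, outermost first: [that], [that], [Ø] — 3 in total.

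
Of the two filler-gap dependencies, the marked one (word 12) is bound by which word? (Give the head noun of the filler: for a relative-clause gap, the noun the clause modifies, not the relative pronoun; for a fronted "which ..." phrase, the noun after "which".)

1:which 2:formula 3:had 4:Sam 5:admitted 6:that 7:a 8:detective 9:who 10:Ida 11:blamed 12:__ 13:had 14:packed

The marked gap is inside the relative clause, the direct object of "blamed".
Its filler is the head noun "detective" (via "who"), at word 8.
(The other dependency links word 2 to a gap after word 14.)

8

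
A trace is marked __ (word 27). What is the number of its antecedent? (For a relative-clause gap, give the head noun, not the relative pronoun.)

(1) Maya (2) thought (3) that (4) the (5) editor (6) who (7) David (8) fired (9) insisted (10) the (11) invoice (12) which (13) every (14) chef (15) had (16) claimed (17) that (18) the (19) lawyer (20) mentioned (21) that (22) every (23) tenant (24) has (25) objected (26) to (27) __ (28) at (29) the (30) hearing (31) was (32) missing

The gap at 27 is the prepositional object of "objected", inside a relative clause.
The relative pronoun is "which" (word 12); it is bound by the head noun immediately before it.
Its filler is the head noun "invoice", at word 11.

11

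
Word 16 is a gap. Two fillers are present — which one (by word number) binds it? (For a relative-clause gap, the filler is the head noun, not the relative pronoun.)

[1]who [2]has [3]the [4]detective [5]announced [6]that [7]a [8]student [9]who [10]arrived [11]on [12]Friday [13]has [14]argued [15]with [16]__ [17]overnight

The marked gap is the object of the preposition "with" of "argued".
Its filler is the fronted wh-phrase "who", at word 1.
(The other dependency links word 8 to a gap after word 9.)

1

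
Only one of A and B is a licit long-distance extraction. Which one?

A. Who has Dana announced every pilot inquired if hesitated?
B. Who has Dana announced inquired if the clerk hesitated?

In A, the wh-phrase is extracted from inside a wh-island (introduced by "if"), which blocks movement.
In B, the extraction path crosses only that-complement boundaries, which are transparent.
So B is grammatical.

B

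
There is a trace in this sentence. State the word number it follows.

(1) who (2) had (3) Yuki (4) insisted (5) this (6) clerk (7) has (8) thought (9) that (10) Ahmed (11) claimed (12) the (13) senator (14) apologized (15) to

The displaced element is "who" (word 1).
It is linked across 3 clause boundaries (Ø → that → Ø).
It functions as the object of the preposition "to" of "apologized", so the gap sits immediately after word 15 ("to").
Base order: Yuki had insisted this clerk has thought that Ahmed claimed the senator apologized to who.

15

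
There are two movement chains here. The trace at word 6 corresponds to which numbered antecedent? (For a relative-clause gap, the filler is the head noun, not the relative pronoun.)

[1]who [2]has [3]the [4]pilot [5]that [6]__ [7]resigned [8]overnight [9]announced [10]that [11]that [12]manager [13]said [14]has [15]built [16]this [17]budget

The marked gap is inside the relative clause, the subject of "resigned".
Its filler is the head noun "pilot" (via "that"), at word 4.
(The other dependency links word 1 to a gap after word 13.)

4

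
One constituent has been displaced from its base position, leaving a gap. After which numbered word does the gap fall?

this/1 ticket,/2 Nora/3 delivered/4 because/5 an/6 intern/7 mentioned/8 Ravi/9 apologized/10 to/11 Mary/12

4

The displaced element is "this ticket" (word 2).
It functions as the direct object of "delivered", so the gap sits immediately after word 4 ("delivered").
Base order: Nora delivered this ticket because an intern mentioned Ravi apologized to Mary.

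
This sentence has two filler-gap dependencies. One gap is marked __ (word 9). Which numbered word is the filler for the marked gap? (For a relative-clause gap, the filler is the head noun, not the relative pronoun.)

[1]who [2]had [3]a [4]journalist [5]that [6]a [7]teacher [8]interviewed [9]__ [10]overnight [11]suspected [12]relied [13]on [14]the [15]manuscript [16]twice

The marked gap is inside the relative clause, the direct object of "interviewed".
Its filler is the head noun "journalist" (via "that"), at word 4.
(The other dependency links word 1 to a gap after word 11.)

4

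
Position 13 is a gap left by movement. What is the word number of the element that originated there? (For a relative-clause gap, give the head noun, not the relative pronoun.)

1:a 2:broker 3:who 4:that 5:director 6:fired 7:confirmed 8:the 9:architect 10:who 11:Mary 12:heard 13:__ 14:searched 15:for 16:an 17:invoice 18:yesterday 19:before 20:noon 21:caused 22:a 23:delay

9

The gap at 13 is the subject of "searched", inside a relative clause.
The relative pronoun is "who" (word 10); it is bound by the head noun immediately before it.
Its filler is the head noun "architect", at word 9.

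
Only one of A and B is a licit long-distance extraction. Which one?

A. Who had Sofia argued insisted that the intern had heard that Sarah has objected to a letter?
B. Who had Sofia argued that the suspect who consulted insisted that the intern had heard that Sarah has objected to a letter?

In B, the wh-phrase is extracted from inside a complex-NP island (relative clause) (introduced by "who"), which blocks movement.
In A, the extraction path crosses only that-complement boundaries, which are transparent.
So A is grammatical.

A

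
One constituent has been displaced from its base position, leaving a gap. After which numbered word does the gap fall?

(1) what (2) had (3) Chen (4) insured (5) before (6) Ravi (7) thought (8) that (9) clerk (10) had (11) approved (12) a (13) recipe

4

The displaced element is "what" (word 1).
It functions as the direct object of "insured", so the gap sits immediately after word 4 ("insured").
Base order: Chen had insured what before Ravi thought that clerk had approved a recipe.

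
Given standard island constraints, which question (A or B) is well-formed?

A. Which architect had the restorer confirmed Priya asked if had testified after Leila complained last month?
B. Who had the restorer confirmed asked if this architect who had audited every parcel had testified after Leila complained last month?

In A, the wh-phrase is extracted from inside a wh-island (introduced by "if"), which blocks movement.
In B, the extraction path crosses only that-complement boundaries, which are transparent.
So B is grammatical.

B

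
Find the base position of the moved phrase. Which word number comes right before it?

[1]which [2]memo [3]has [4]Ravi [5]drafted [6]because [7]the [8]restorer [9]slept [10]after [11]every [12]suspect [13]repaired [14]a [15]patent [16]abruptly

The displaced element is "which memo" (word 2).
It functions as the direct object of "drafted", so the gap sits immediately after word 5 ("drafted").
Base order: Ravi has drafted which memo because the restorer slept after every suspect repaired a patent abruptly.

5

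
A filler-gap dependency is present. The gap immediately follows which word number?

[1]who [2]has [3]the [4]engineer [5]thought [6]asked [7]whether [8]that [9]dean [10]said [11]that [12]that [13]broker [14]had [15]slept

5

The displaced element is "who" (word 1).
It is linked across 1 clause boundary (Ø).
It functions as the subject of "asked", so the gap sits immediately after word 5 ("thought").
Base order: The engineer has thought that who asked whether that dean said that that broker had slept.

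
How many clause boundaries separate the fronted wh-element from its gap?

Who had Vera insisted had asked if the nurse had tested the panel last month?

1

"who" is extracted from the subject of "asked".
Boundaries crossed, outermost first: [Ø] — 1 in total.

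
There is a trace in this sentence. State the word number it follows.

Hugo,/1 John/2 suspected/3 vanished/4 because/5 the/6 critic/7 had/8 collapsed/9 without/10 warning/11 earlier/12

The displaced element is "Hugo" (word 1).
It is linked across 1 clause boundary (Ø).
It functions as the subject of "vanished", so the gap sits immediately after word 3 ("suspected").
Base order: John suspected that Hugo vanished because the critic had collapsed without warning earlier.

3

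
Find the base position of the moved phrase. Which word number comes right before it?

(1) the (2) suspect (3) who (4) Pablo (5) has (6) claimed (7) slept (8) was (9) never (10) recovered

The displaced element is "the suspect" (word 2).
It is linked across 1 clause boundary (Ø).
It functions as the subject of "slept", so the gap sits immediately after word 6 ("claimed").
Base order: Pablo has claimed that the suspect slept.

6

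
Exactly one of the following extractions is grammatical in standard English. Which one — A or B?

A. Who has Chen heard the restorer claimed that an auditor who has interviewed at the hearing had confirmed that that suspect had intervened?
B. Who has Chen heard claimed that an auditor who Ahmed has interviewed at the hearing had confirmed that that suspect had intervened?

B

In A, the wh-phrase is extracted from inside a complex-NP island (relative clause) (introduced by "who"), which blocks movement.
In B, the extraction path crosses only that-complement boundaries, which are transparent.
So B is grammatical.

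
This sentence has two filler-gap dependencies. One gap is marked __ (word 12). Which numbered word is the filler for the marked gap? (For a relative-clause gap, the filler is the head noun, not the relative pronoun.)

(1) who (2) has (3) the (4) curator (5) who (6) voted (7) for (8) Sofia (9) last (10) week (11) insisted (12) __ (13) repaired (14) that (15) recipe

1

The marked gap is the subject of "repaired".
Its filler is the fronted wh-phrase "who", at word 1.
(The other dependency links word 4 to a gap after word 5.)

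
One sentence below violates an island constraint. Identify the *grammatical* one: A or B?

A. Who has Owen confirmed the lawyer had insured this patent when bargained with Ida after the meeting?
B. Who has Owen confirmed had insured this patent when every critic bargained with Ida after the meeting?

B

In A, the wh-phrase is extracted from inside an adjunct island (introduced by "when"), which blocks movement.
In B, the extraction path crosses only that-complement boundaries, which are transparent.
So B is grammatical.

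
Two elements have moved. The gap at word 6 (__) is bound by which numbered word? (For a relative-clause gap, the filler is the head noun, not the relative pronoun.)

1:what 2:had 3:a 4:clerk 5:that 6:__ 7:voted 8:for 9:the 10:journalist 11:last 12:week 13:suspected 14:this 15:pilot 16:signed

The marked gap is inside the relative clause, the subject of "voted".
Its filler is the head noun "clerk" (via "that"), at word 4.
(The other dependency links word 1 to a gap after word 16.)

4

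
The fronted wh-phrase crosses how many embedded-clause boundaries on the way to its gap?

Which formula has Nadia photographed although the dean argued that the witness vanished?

"which formula" originates inside the matrix clause — no clause boundary is crossed.

0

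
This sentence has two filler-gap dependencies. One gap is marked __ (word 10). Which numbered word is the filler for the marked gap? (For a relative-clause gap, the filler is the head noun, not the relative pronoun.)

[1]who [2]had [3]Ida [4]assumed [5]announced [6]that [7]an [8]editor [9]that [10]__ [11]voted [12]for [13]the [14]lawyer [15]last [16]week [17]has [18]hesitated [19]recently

The marked gap is inside the relative clause, the subject of "voted".
Its filler is the head noun "editor" (via "that"), at word 8.
(The other dependency links word 1 to a gap after word 4.)

8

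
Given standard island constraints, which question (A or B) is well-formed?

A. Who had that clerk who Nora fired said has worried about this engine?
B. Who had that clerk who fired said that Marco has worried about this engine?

In B, the wh-phrase is extracted from inside a complex-NP island (relative clause) (introduced by "who"), which blocks movement.
In A, the extraction path crosses only that-complement boundaries, which are transparent.
So A is grammatical.

A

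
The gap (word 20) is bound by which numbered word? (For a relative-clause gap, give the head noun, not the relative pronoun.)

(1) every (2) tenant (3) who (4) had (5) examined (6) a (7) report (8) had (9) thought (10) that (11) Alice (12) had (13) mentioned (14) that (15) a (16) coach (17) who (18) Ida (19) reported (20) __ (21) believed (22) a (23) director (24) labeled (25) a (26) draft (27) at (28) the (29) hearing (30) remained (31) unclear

The gap at 20 is the subject of "believed", inside a relative clause.
The relative pronoun is "who" (word 17); it is bound by the head noun immediately before it.
Its filler is the head noun "coach", at word 16.

16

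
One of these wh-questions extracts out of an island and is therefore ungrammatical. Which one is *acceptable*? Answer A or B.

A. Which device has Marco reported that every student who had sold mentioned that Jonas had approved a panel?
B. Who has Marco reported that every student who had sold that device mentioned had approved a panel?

B

In A, the wh-phrase is extracted from inside a complex-NP island (relative clause) (introduced by "who"), which blocks movement.
In B, the extraction path crosses only that-complement boundaries, which are transparent.
So B is grammatical.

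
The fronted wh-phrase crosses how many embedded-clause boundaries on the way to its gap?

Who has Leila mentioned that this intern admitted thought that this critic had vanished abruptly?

"who" is extracted from the subject of "thought".
Boundaries crossed, outermost first: [that], [Ø] — 2 in total.

2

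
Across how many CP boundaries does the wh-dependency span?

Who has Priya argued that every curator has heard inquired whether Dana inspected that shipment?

"who" is extracted from the subject of "inquired".
Boundaries crossed, outermost first: [that], [Ø] — 2 in total.

2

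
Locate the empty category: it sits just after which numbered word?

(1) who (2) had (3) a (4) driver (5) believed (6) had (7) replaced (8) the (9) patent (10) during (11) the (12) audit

The displaced element is "who" (word 1).
It is linked across 1 clause boundary (Ø).
It functions as the subject of "replaced", so the gap sits immediately after word 5 ("believed").
Base order: A driver had believed that who had replaced the patent during the audit.

5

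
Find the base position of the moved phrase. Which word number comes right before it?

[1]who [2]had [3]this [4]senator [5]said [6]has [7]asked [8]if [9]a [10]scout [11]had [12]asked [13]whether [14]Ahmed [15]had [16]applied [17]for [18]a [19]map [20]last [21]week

The displaced element is "who" (word 1).
It is linked across 1 clause boundary (Ø).
It functions as the subject of "asked", so the gap sits immediately after word 5 ("said").
Base order: This senator had said that who has asked if a scout had asked whether Ahmed had applied for a map last week.

5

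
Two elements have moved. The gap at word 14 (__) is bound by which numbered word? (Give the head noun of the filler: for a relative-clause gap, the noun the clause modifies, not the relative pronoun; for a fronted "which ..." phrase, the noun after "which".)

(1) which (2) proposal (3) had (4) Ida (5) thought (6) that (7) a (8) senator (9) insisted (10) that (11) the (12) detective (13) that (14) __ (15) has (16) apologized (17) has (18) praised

12

The marked gap is inside the relative clause, the subject of "apologized".
Its filler is the head noun "detective" (via "that"), at word 12.
(The other dependency links word 2 to a gap after word 18.)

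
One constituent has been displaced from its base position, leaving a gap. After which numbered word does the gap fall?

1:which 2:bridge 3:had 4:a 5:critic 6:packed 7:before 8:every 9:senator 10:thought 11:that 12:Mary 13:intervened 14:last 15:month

The displaced element is "which bridge" (word 2).
It functions as the direct object of "packed", so the gap sits immediately after word 6 ("packed").
Base order: A critic had packed which bridge before every senator thought that Mary intervened last month.

6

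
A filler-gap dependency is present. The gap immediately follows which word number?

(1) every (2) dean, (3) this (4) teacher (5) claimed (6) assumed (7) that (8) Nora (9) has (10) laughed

The displaced element is "every dean" (word 2).
It is linked across 1 clause boundary (Ø).
It functions as the subject of "assumed", so the gap sits immediately after word 5 ("claimed").
Base order: This teacher claimed every dean assumed that Nora has laughed.

5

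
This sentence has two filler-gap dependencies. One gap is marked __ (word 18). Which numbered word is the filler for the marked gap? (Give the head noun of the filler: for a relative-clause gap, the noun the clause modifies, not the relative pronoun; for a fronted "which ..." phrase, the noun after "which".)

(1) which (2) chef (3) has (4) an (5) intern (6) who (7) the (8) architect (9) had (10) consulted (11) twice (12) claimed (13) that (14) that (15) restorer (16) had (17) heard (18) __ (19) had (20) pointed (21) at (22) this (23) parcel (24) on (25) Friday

2

The marked gap is the subject of "pointed".
Its filler is the fronted wh-phrase "which chef", at word 2.
(The other dependency links word 5 to a gap after word 10.)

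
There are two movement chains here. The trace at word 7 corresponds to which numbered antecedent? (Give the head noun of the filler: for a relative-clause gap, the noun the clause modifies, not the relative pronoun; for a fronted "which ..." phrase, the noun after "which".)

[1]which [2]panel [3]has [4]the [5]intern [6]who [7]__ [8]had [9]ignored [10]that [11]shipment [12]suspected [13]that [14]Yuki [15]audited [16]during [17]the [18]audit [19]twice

The marked gap is inside the relative clause, the subject of "ignored".
Its filler is the head noun "intern" (via "who"), at word 5.
(The other dependency links word 2 to a gap after word 15.)

5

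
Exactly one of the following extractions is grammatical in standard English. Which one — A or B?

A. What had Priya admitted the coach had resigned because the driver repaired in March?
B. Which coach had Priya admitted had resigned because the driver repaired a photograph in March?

B

In A, the wh-phrase is extracted from inside an adjunct island (introduced by "because"), which blocks movement.
In B, the extraction path crosses only that-complement boundaries, which are transparent.
So B is grammatical.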